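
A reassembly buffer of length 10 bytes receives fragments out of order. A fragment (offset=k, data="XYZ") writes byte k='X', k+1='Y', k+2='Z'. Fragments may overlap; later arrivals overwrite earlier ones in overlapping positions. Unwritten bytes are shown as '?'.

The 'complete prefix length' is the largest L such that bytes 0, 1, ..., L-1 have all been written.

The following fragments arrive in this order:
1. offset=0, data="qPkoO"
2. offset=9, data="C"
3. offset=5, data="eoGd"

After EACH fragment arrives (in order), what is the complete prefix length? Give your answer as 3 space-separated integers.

Fragment 1: offset=0 data="qPkoO" -> buffer=qPkoO????? -> prefix_len=5
Fragment 2: offset=9 data="C" -> buffer=qPkoO????C -> prefix_len=5
Fragment 3: offset=5 data="eoGd" -> buffer=qPkoOeoGdC -> prefix_len=10

Answer: 5 5 10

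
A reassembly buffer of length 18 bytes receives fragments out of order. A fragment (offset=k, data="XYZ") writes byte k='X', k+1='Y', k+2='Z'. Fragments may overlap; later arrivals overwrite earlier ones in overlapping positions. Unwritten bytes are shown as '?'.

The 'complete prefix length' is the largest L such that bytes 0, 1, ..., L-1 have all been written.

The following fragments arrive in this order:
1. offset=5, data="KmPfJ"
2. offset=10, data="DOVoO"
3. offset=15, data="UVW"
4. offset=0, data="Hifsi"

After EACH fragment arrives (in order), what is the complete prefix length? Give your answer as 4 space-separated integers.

Fragment 1: offset=5 data="KmPfJ" -> buffer=?????KmPfJ???????? -> prefix_len=0
Fragment 2: offset=10 data="DOVoO" -> buffer=?????KmPfJDOVoO??? -> prefix_len=0
Fragment 3: offset=15 data="UVW" -> buffer=?????KmPfJDOVoOUVW -> prefix_len=0
Fragment 4: offset=0 data="Hifsi" -> buffer=HifsiKmPfJDOVoOUVW -> prefix_len=18

Answer: 0 0 0 18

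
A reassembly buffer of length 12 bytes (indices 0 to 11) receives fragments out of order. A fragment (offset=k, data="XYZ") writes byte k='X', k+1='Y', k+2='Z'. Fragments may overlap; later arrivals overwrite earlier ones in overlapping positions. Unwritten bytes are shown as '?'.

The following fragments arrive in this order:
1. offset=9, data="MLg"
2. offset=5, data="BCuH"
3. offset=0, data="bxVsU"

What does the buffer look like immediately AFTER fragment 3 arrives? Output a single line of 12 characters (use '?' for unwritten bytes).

Answer: bxVsUBCuHMLg

Derivation:
Fragment 1: offset=9 data="MLg" -> buffer=?????????MLg
Fragment 2: offset=5 data="BCuH" -> buffer=?????BCuHMLg
Fragment 3: offset=0 data="bxVsU" -> buffer=bxVsUBCuHMLg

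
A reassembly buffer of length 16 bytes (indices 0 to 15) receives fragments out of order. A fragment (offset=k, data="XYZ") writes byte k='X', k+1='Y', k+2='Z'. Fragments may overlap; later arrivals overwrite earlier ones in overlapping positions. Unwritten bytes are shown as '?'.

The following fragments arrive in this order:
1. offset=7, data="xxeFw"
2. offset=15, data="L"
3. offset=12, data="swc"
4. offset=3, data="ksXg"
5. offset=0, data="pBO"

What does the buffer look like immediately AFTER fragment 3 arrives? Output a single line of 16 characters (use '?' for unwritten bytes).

Answer: ???????xxeFwswcL

Derivation:
Fragment 1: offset=7 data="xxeFw" -> buffer=???????xxeFw????
Fragment 2: offset=15 data="L" -> buffer=???????xxeFw???L
Fragment 3: offset=12 data="swc" -> buffer=???????xxeFwswcL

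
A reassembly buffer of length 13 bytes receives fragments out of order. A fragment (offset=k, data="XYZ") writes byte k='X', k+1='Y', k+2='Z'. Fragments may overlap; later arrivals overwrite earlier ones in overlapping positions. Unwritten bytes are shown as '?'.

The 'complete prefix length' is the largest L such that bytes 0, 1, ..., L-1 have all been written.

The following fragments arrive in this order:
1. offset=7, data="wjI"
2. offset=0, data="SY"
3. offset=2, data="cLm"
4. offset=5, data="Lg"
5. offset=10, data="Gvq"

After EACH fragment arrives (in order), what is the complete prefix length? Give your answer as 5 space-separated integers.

Fragment 1: offset=7 data="wjI" -> buffer=???????wjI??? -> prefix_len=0
Fragment 2: offset=0 data="SY" -> buffer=SY?????wjI??? -> prefix_len=2
Fragment 3: offset=2 data="cLm" -> buffer=SYcLm??wjI??? -> prefix_len=5
Fragment 4: offset=5 data="Lg" -> buffer=SYcLmLgwjI??? -> prefix_len=10
Fragment 5: offset=10 data="Gvq" -> buffer=SYcLmLgwjIGvq -> prefix_len=13

Answer: 0 2 5 10 13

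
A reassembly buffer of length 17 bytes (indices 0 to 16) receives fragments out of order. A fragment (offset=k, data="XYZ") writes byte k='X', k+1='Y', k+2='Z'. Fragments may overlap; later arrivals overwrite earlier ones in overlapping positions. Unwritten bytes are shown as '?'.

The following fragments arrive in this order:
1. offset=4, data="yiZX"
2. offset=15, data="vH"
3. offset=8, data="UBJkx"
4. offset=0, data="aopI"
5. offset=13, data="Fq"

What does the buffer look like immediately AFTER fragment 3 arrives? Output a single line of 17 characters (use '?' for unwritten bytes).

Fragment 1: offset=4 data="yiZX" -> buffer=????yiZX?????????
Fragment 2: offset=15 data="vH" -> buffer=????yiZX???????vH
Fragment 3: offset=8 data="UBJkx" -> buffer=????yiZXUBJkx??vH

Answer: ????yiZXUBJkx??vH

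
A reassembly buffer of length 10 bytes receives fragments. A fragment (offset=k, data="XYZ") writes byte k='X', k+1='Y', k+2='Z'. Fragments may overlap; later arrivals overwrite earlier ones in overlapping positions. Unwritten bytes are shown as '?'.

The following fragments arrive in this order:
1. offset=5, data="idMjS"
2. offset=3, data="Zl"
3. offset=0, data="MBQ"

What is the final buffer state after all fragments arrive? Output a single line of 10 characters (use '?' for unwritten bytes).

Fragment 1: offset=5 data="idMjS" -> buffer=?????idMjS
Fragment 2: offset=3 data="Zl" -> buffer=???ZlidMjS
Fragment 3: offset=0 data="MBQ" -> buffer=MBQZlidMjS

Answer: MBQZlidMjS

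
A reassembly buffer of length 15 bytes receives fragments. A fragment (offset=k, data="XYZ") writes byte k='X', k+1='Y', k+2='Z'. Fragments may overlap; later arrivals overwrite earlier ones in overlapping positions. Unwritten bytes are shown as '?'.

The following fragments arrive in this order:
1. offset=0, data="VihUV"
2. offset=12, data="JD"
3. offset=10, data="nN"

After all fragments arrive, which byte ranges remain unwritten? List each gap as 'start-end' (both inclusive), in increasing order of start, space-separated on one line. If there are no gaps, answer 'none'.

Fragment 1: offset=0 len=5
Fragment 2: offset=12 len=2
Fragment 3: offset=10 len=2
Gaps: 5-9 14-14

Answer: 5-9 14-14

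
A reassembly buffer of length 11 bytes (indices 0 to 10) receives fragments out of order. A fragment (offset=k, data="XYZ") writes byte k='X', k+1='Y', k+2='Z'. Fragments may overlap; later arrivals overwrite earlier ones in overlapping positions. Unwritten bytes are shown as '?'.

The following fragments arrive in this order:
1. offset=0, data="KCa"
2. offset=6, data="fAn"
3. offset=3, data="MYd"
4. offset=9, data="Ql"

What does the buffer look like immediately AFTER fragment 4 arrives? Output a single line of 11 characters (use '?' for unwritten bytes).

Fragment 1: offset=0 data="KCa" -> buffer=KCa????????
Fragment 2: offset=6 data="fAn" -> buffer=KCa???fAn??
Fragment 3: offset=3 data="MYd" -> buffer=KCaMYdfAn??
Fragment 4: offset=9 data="Ql" -> buffer=KCaMYdfAnQl

Answer: KCaMYdfAnQl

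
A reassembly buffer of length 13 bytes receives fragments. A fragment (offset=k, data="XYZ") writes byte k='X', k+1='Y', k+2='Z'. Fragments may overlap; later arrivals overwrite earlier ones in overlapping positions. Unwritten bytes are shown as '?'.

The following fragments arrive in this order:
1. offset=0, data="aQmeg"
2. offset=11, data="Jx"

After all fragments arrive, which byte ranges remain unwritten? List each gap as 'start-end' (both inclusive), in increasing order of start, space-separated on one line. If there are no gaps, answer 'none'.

Answer: 5-10

Derivation:
Fragment 1: offset=0 len=5
Fragment 2: offset=11 len=2
Gaps: 5-10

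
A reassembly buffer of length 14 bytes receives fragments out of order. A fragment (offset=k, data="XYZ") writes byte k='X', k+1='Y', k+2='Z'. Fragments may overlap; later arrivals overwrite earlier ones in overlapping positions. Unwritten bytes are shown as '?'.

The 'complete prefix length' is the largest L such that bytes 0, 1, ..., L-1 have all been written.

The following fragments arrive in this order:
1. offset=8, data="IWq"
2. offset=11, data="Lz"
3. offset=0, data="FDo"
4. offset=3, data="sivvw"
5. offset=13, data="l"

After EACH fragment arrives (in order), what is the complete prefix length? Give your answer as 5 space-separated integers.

Fragment 1: offset=8 data="IWq" -> buffer=????????IWq??? -> prefix_len=0
Fragment 2: offset=11 data="Lz" -> buffer=????????IWqLz? -> prefix_len=0
Fragment 3: offset=0 data="FDo" -> buffer=FDo?????IWqLz? -> prefix_len=3
Fragment 4: offset=3 data="sivvw" -> buffer=FDosivvwIWqLz? -> prefix_len=13
Fragment 5: offset=13 data="l" -> buffer=FDosivvwIWqLzl -> prefix_len=14

Answer: 0 0 3 13 14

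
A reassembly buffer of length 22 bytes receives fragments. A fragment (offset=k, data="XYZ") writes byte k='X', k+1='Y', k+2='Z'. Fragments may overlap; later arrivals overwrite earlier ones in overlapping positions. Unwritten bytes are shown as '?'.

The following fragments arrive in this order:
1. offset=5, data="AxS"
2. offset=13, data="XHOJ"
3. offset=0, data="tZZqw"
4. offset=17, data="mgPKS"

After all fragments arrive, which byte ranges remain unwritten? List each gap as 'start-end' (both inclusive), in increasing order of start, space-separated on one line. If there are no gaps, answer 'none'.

Answer: 8-12

Derivation:
Fragment 1: offset=5 len=3
Fragment 2: offset=13 len=4
Fragment 3: offset=0 len=5
Fragment 4: offset=17 len=5
Gaps: 8-12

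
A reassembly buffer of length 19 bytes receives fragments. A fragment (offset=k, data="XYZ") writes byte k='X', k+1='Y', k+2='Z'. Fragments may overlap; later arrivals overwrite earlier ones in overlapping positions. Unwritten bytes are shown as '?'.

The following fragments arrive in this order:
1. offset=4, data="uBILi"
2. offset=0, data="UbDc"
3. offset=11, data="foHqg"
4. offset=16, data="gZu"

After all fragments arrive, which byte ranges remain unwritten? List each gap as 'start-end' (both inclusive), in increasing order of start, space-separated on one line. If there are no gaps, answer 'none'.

Answer: 9-10

Derivation:
Fragment 1: offset=4 len=5
Fragment 2: offset=0 len=4
Fragment 3: offset=11 len=5
Fragment 4: offset=16 len=3
Gaps: 9-10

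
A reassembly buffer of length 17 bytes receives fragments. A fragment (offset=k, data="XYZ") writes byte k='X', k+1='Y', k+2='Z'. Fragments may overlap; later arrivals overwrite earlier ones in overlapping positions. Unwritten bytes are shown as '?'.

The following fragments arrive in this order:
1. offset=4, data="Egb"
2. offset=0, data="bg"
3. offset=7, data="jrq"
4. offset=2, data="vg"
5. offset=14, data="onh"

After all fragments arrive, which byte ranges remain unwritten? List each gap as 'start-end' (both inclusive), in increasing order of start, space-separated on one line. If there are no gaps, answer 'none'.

Answer: 10-13

Derivation:
Fragment 1: offset=4 len=3
Fragment 2: offset=0 len=2
Fragment 3: offset=7 len=3
Fragment 4: offset=2 len=2
Fragment 5: offset=14 len=3
Gaps: 10-13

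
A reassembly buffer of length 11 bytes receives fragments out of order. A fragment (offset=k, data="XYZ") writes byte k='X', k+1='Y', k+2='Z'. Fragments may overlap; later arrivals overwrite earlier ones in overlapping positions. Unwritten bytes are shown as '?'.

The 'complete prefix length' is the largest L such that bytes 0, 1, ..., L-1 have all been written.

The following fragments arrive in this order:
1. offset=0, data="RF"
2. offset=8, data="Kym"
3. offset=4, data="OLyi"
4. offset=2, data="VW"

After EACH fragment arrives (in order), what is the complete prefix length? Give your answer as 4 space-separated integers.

Fragment 1: offset=0 data="RF" -> buffer=RF????????? -> prefix_len=2
Fragment 2: offset=8 data="Kym" -> buffer=RF??????Kym -> prefix_len=2
Fragment 3: offset=4 data="OLyi" -> buffer=RF??OLyiKym -> prefix_len=2
Fragment 4: offset=2 data="VW" -> buffer=RFVWOLyiKym -> prefix_len=11

Answer: 2 2 2 11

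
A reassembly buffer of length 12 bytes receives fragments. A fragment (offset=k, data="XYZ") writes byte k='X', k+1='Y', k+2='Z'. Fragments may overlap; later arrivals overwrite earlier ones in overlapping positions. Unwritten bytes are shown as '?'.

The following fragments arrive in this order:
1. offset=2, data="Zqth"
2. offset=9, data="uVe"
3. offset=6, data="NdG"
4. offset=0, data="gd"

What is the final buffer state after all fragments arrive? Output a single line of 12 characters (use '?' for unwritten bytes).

Fragment 1: offset=2 data="Zqth" -> buffer=??Zqth??????
Fragment 2: offset=9 data="uVe" -> buffer=??Zqth???uVe
Fragment 3: offset=6 data="NdG" -> buffer=??ZqthNdGuVe
Fragment 4: offset=0 data="gd" -> buffer=gdZqthNdGuVe

Answer: gdZqthNdGuVe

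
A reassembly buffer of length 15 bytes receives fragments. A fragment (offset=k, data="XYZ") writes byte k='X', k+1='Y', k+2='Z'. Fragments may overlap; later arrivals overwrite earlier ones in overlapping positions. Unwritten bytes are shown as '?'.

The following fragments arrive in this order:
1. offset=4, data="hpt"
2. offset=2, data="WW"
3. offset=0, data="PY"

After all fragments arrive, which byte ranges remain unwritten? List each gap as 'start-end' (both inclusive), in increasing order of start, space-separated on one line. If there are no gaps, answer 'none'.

Answer: 7-14

Derivation:
Fragment 1: offset=4 len=3
Fragment 2: offset=2 len=2
Fragment 3: offset=0 len=2
Gaps: 7-14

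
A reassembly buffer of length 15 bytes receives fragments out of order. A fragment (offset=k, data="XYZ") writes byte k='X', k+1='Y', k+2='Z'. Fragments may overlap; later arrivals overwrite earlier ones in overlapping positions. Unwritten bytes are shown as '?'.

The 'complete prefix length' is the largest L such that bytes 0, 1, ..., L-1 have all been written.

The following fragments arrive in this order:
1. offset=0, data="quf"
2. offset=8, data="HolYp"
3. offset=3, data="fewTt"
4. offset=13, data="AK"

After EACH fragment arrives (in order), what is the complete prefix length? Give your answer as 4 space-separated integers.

Answer: 3 3 13 15

Derivation:
Fragment 1: offset=0 data="quf" -> buffer=quf???????????? -> prefix_len=3
Fragment 2: offset=8 data="HolYp" -> buffer=quf?????HolYp?? -> prefix_len=3
Fragment 3: offset=3 data="fewTt" -> buffer=quffewTtHolYp?? -> prefix_len=13
Fragment 4: offset=13 data="AK" -> buffer=quffewTtHolYpAK -> prefix_len=15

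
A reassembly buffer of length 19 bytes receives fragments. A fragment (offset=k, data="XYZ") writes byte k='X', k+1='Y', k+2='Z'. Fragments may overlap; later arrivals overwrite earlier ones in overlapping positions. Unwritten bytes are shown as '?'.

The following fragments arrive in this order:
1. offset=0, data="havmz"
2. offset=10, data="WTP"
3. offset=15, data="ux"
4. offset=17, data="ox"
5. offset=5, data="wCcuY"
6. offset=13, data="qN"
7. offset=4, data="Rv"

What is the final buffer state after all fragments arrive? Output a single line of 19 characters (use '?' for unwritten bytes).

Fragment 1: offset=0 data="havmz" -> buffer=havmz??????????????
Fragment 2: offset=10 data="WTP" -> buffer=havmz?????WTP??????
Fragment 3: offset=15 data="ux" -> buffer=havmz?????WTP??ux??
Fragment 4: offset=17 data="ox" -> buffer=havmz?????WTP??uxox
Fragment 5: offset=5 data="wCcuY" -> buffer=havmzwCcuYWTP??uxox
Fragment 6: offset=13 data="qN" -> buffer=havmzwCcuYWTPqNuxox
Fragment 7: offset=4 data="Rv" -> buffer=havmRvCcuYWTPqNuxox

Answer: havmRvCcuYWTPqNuxox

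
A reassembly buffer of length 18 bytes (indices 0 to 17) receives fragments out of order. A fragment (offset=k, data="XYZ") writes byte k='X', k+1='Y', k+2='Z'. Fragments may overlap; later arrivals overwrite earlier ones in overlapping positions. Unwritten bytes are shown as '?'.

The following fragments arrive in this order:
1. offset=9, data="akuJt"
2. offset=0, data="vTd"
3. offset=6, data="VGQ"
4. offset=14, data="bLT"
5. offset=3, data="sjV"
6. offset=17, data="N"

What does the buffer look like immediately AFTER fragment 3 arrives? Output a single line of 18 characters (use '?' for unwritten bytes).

Fragment 1: offset=9 data="akuJt" -> buffer=?????????akuJt????
Fragment 2: offset=0 data="vTd" -> buffer=vTd??????akuJt????
Fragment 3: offset=6 data="VGQ" -> buffer=vTd???VGQakuJt????

Answer: vTd???VGQakuJt????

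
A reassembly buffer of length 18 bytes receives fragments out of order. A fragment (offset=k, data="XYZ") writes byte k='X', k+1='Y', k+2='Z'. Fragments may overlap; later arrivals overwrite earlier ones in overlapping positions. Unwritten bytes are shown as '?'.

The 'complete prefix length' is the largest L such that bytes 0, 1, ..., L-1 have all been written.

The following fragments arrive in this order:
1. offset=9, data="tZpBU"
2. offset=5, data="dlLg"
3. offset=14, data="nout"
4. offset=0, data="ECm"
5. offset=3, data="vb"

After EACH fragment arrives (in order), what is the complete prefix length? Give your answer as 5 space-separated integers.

Fragment 1: offset=9 data="tZpBU" -> buffer=?????????tZpBU???? -> prefix_len=0
Fragment 2: offset=5 data="dlLg" -> buffer=?????dlLgtZpBU???? -> prefix_len=0
Fragment 3: offset=14 data="nout" -> buffer=?????dlLgtZpBUnout -> prefix_len=0
Fragment 4: offset=0 data="ECm" -> buffer=ECm??dlLgtZpBUnout -> prefix_len=3
Fragment 5: offset=3 data="vb" -> buffer=ECmvbdlLgtZpBUnout -> prefix_len=18

Answer: 0 0 0 3 18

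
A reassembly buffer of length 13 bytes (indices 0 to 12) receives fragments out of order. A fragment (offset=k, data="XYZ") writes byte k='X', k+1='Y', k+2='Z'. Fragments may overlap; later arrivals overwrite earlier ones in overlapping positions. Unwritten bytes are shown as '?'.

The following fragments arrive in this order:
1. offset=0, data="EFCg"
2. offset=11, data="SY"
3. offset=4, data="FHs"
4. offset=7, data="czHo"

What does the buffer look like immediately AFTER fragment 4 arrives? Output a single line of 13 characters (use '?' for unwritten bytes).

Fragment 1: offset=0 data="EFCg" -> buffer=EFCg?????????
Fragment 2: offset=11 data="SY" -> buffer=EFCg???????SY
Fragment 3: offset=4 data="FHs" -> buffer=EFCgFHs????SY
Fragment 4: offset=7 data="czHo" -> buffer=EFCgFHsczHoSY

Answer: EFCgFHsczHoSY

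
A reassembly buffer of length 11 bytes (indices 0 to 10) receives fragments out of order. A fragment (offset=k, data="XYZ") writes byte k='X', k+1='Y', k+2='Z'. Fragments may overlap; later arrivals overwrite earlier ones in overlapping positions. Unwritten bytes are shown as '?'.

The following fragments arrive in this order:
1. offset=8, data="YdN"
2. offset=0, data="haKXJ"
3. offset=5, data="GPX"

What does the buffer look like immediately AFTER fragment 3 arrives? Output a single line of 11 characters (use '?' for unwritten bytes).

Fragment 1: offset=8 data="YdN" -> buffer=????????YdN
Fragment 2: offset=0 data="haKXJ" -> buffer=haKXJ???YdN
Fragment 3: offset=5 data="GPX" -> buffer=haKXJGPXYdN

Answer: haKXJGPXYdN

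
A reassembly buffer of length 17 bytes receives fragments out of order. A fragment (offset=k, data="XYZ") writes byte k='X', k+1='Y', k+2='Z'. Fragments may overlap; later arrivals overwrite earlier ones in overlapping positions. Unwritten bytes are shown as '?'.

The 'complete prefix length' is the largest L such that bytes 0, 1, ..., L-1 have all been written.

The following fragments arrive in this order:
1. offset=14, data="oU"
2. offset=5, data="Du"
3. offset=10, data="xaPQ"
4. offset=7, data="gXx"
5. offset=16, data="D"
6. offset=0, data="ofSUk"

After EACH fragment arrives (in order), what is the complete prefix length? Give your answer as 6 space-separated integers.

Answer: 0 0 0 0 0 17

Derivation:
Fragment 1: offset=14 data="oU" -> buffer=??????????????oU? -> prefix_len=0
Fragment 2: offset=5 data="Du" -> buffer=?????Du???????oU? -> prefix_len=0
Fragment 3: offset=10 data="xaPQ" -> buffer=?????Du???xaPQoU? -> prefix_len=0
Fragment 4: offset=7 data="gXx" -> buffer=?????DugXxxaPQoU? -> prefix_len=0
Fragment 5: offset=16 data="D" -> buffer=?????DugXxxaPQoUD -> prefix_len=0
Fragment 6: offset=0 data="ofSUk" -> buffer=ofSUkDugXxxaPQoUD -> prefix_len=17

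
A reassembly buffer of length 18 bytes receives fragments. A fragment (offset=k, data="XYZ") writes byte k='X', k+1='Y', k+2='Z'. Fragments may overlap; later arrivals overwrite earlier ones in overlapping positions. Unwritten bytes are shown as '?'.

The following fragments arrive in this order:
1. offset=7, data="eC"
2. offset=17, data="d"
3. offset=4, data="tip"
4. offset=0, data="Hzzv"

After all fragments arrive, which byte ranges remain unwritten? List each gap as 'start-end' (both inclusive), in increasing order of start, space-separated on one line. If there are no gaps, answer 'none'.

Answer: 9-16

Derivation:
Fragment 1: offset=7 len=2
Fragment 2: offset=17 len=1
Fragment 3: offset=4 len=3
Fragment 4: offset=0 len=4
Gaps: 9-16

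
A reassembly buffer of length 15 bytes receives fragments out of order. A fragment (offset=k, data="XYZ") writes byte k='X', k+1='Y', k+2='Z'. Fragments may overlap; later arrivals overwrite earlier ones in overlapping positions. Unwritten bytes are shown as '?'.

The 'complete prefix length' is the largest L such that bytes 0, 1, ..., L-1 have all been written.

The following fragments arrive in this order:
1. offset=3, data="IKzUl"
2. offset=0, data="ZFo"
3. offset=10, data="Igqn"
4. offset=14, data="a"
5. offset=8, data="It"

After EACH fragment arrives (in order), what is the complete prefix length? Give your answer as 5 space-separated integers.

Fragment 1: offset=3 data="IKzUl" -> buffer=???IKzUl??????? -> prefix_len=0
Fragment 2: offset=0 data="ZFo" -> buffer=ZFoIKzUl??????? -> prefix_len=8
Fragment 3: offset=10 data="Igqn" -> buffer=ZFoIKzUl??Igqn? -> prefix_len=8
Fragment 4: offset=14 data="a" -> buffer=ZFoIKzUl??Igqna -> prefix_len=8
Fragment 5: offset=8 data="It" -> buffer=ZFoIKzUlItIgqna -> prefix_len=15

Answer: 0 8 8 8 15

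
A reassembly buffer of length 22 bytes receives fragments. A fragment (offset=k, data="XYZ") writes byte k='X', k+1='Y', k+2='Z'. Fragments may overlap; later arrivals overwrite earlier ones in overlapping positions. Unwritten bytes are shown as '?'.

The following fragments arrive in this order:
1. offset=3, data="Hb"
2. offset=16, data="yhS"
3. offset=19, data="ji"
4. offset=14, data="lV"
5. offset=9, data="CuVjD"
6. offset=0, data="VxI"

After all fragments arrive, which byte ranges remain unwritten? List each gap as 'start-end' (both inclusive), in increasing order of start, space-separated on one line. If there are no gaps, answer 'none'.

Answer: 5-8 21-21

Derivation:
Fragment 1: offset=3 len=2
Fragment 2: offset=16 len=3
Fragment 3: offset=19 len=2
Fragment 4: offset=14 len=2
Fragment 5: offset=9 len=5
Fragment 6: offset=0 len=3
Gaps: 5-8 21-21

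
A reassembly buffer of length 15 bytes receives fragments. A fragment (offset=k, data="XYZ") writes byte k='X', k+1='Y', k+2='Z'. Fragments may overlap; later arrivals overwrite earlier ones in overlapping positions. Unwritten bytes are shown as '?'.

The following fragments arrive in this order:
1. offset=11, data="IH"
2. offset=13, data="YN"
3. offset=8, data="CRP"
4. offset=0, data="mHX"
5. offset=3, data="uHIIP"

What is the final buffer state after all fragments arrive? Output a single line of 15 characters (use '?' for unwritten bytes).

Answer: mHXuHIIPCRPIHYN

Derivation:
Fragment 1: offset=11 data="IH" -> buffer=???????????IH??
Fragment 2: offset=13 data="YN" -> buffer=???????????IHYN
Fragment 3: offset=8 data="CRP" -> buffer=????????CRPIHYN
Fragment 4: offset=0 data="mHX" -> buffer=mHX?????CRPIHYN
Fragment 5: offset=3 data="uHIIP" -> buffer=mHXuHIIPCRPIHYN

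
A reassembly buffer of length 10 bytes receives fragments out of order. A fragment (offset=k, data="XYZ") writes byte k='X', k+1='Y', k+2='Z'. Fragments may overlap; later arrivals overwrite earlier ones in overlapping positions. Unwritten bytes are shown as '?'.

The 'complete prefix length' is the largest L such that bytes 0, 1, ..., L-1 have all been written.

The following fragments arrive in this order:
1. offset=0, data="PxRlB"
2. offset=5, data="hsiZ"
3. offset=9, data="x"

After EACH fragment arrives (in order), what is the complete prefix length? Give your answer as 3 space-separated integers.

Answer: 5 9 10

Derivation:
Fragment 1: offset=0 data="PxRlB" -> buffer=PxRlB????? -> prefix_len=5
Fragment 2: offset=5 data="hsiZ" -> buffer=PxRlBhsiZ? -> prefix_len=9
Fragment 3: offset=9 data="x" -> buffer=PxRlBhsiZx -> prefix_len=10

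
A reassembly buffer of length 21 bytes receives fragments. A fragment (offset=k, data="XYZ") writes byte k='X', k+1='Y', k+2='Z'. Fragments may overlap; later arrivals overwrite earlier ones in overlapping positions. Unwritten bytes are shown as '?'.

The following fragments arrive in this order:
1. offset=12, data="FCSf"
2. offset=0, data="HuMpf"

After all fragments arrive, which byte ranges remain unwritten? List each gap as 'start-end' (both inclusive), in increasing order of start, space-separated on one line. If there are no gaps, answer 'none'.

Answer: 5-11 16-20

Derivation:
Fragment 1: offset=12 len=4
Fragment 2: offset=0 len=5
Gaps: 5-11 16-20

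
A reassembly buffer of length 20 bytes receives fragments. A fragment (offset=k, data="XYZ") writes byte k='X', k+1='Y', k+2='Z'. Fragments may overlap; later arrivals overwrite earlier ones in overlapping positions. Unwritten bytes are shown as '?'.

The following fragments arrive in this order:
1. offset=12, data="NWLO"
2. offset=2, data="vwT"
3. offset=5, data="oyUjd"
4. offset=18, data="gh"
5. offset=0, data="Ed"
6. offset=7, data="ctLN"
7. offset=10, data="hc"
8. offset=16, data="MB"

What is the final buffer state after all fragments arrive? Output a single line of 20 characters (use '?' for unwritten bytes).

Fragment 1: offset=12 data="NWLO" -> buffer=????????????NWLO????
Fragment 2: offset=2 data="vwT" -> buffer=??vwT???????NWLO????
Fragment 3: offset=5 data="oyUjd" -> buffer=??vwToyUjd??NWLO????
Fragment 4: offset=18 data="gh" -> buffer=??vwToyUjd??NWLO??gh
Fragment 5: offset=0 data="Ed" -> buffer=EdvwToyUjd??NWLO??gh
Fragment 6: offset=7 data="ctLN" -> buffer=EdvwToyctLN?NWLO??gh
Fragment 7: offset=10 data="hc" -> buffer=EdvwToyctLhcNWLO??gh
Fragment 8: offset=16 data="MB" -> buffer=EdvwToyctLhcNWLOMBgh

Answer: EdvwToyctLhcNWLOMBgh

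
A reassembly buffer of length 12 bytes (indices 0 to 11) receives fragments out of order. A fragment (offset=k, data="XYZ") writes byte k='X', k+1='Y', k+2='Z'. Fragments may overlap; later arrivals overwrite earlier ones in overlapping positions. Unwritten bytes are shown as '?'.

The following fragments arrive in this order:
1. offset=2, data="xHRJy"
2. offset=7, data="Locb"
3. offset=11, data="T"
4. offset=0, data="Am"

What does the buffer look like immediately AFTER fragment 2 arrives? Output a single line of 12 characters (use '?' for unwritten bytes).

Fragment 1: offset=2 data="xHRJy" -> buffer=??xHRJy?????
Fragment 2: offset=7 data="Locb" -> buffer=??xHRJyLocb?

Answer: ??xHRJyLocb?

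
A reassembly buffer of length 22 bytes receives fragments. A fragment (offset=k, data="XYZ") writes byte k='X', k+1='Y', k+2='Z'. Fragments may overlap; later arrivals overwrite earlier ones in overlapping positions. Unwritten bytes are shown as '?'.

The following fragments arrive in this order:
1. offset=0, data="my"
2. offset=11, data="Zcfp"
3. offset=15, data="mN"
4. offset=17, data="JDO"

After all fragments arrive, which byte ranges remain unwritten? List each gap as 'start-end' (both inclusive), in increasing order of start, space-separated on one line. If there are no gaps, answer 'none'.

Answer: 2-10 20-21

Derivation:
Fragment 1: offset=0 len=2
Fragment 2: offset=11 len=4
Fragment 3: offset=15 len=2
Fragment 4: offset=17 len=3
Gaps: 2-10 20-21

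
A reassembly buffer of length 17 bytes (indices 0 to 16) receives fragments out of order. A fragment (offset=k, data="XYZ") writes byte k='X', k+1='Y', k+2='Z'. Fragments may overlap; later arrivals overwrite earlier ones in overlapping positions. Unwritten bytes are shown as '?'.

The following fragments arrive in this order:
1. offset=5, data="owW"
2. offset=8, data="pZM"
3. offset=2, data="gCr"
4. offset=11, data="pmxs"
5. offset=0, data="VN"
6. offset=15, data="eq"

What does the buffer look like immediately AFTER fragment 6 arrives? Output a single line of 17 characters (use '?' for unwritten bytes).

Answer: VNgCrowWpZMpmxseq

Derivation:
Fragment 1: offset=5 data="owW" -> buffer=?????owW?????????
Fragment 2: offset=8 data="pZM" -> buffer=?????owWpZM??????
Fragment 3: offset=2 data="gCr" -> buffer=??gCrowWpZM??????
Fragment 4: offset=11 data="pmxs" -> buffer=??gCrowWpZMpmxs??
Fragment 5: offset=0 data="VN" -> buffer=VNgCrowWpZMpmxs??
Fragment 6: offset=15 data="eq" -> buffer=VNgCrowWpZMpmxseq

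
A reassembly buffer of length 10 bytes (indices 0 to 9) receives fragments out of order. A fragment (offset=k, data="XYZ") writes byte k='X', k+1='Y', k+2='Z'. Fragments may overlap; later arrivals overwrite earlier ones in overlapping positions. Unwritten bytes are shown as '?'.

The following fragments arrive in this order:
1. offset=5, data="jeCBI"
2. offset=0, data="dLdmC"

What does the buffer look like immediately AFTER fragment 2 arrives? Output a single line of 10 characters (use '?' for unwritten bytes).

Answer: dLdmCjeCBI

Derivation:
Fragment 1: offset=5 data="jeCBI" -> buffer=?????jeCBI
Fragment 2: offset=0 data="dLdmC" -> buffer=dLdmCjeCBI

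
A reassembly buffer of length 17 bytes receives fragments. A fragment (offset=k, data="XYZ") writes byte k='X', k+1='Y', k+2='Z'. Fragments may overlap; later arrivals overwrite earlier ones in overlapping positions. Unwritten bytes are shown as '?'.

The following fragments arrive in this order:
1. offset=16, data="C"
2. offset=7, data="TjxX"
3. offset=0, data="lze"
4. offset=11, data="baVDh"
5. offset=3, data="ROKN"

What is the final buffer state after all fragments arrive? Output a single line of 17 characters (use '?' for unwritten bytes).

Answer: lzeROKNTjxXbaVDhC

Derivation:
Fragment 1: offset=16 data="C" -> buffer=????????????????C
Fragment 2: offset=7 data="TjxX" -> buffer=???????TjxX?????C
Fragment 3: offset=0 data="lze" -> buffer=lze????TjxX?????C
Fragment 4: offset=11 data="baVDh" -> buffer=lze????TjxXbaVDhC
Fragment 5: offset=3 data="ROKN" -> buffer=lzeROKNTjxXbaVDhC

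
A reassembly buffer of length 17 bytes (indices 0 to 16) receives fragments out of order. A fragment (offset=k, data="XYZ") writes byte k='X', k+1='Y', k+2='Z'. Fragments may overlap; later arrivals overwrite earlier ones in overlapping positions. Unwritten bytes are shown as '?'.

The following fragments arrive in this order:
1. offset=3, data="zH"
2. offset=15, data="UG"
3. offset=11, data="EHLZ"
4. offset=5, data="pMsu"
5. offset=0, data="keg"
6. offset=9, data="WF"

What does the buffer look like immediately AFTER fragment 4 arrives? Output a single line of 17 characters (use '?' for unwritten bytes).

Answer: ???zHpMsu??EHLZUG

Derivation:
Fragment 1: offset=3 data="zH" -> buffer=???zH????????????
Fragment 2: offset=15 data="UG" -> buffer=???zH??????????UG
Fragment 3: offset=11 data="EHLZ" -> buffer=???zH??????EHLZUG
Fragment 4: offset=5 data="pMsu" -> buffer=???zHpMsu??EHLZUG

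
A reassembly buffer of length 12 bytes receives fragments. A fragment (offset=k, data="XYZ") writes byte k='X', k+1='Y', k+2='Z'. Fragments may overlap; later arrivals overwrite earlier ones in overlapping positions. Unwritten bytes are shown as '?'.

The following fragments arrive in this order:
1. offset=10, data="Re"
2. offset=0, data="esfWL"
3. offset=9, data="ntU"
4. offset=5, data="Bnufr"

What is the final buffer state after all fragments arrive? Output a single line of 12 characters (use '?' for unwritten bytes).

Fragment 1: offset=10 data="Re" -> buffer=??????????Re
Fragment 2: offset=0 data="esfWL" -> buffer=esfWL?????Re
Fragment 3: offset=9 data="ntU" -> buffer=esfWL????ntU
Fragment 4: offset=5 data="Bnufr" -> buffer=esfWLBnufrtU

Answer: esfWLBnufrtU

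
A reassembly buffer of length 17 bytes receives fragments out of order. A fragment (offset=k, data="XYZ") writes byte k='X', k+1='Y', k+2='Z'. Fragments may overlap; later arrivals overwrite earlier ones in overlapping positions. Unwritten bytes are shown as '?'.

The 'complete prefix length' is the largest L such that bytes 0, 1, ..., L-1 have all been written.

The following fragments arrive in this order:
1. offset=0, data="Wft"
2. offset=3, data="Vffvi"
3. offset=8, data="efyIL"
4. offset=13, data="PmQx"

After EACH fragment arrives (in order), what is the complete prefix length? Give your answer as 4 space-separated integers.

Fragment 1: offset=0 data="Wft" -> buffer=Wft?????????????? -> prefix_len=3
Fragment 2: offset=3 data="Vffvi" -> buffer=WftVffvi????????? -> prefix_len=8
Fragment 3: offset=8 data="efyIL" -> buffer=WftVffviefyIL???? -> prefix_len=13
Fragment 4: offset=13 data="PmQx" -> buffer=WftVffviefyILPmQx -> prefix_len=17

Answer: 3 8 13 17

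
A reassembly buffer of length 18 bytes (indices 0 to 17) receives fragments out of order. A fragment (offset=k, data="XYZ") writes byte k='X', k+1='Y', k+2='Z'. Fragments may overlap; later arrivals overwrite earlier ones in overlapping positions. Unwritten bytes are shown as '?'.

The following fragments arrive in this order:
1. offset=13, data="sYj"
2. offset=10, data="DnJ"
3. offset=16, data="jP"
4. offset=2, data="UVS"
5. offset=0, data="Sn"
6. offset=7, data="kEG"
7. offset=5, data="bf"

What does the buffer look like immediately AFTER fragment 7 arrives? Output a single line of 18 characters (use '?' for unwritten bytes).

Fragment 1: offset=13 data="sYj" -> buffer=?????????????sYj??
Fragment 2: offset=10 data="DnJ" -> buffer=??????????DnJsYj??
Fragment 3: offset=16 data="jP" -> buffer=??????????DnJsYjjP
Fragment 4: offset=2 data="UVS" -> buffer=??UVS?????DnJsYjjP
Fragment 5: offset=0 data="Sn" -> buffer=SnUVS?????DnJsYjjP
Fragment 6: offset=7 data="kEG" -> buffer=SnUVS??kEGDnJsYjjP
Fragment 7: offset=5 data="bf" -> buffer=SnUVSbfkEGDnJsYjjP

Answer: SnUVSbfkEGDnJsYjjP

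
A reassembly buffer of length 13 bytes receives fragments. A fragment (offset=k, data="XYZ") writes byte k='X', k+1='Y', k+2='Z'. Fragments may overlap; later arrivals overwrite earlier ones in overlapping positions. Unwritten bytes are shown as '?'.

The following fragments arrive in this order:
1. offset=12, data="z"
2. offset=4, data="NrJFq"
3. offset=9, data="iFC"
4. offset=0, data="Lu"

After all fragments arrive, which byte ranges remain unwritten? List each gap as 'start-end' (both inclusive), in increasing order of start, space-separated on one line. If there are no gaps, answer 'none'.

Fragment 1: offset=12 len=1
Fragment 2: offset=4 len=5
Fragment 3: offset=9 len=3
Fragment 4: offset=0 len=2
Gaps: 2-3

Answer: 2-3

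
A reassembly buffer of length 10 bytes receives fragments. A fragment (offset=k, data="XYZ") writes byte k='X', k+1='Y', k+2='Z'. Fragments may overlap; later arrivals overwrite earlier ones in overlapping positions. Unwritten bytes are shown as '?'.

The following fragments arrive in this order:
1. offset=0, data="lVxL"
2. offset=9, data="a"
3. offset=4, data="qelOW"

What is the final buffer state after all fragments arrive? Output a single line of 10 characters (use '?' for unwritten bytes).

Fragment 1: offset=0 data="lVxL" -> buffer=lVxL??????
Fragment 2: offset=9 data="a" -> buffer=lVxL?????a
Fragment 3: offset=4 data="qelOW" -> buffer=lVxLqelOWa

Answer: lVxLqelOWa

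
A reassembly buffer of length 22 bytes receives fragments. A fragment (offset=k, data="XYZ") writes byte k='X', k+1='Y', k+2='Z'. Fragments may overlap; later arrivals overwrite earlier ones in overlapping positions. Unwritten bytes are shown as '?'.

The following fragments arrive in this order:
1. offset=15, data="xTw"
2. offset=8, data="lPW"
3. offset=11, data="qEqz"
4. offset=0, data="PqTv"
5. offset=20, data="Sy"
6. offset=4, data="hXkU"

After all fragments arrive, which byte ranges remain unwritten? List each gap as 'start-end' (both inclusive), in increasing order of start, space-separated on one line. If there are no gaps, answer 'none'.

Fragment 1: offset=15 len=3
Fragment 2: offset=8 len=3
Fragment 3: offset=11 len=4
Fragment 4: offset=0 len=4
Fragment 5: offset=20 len=2
Fragment 6: offset=4 len=4
Gaps: 18-19

Answer: 18-19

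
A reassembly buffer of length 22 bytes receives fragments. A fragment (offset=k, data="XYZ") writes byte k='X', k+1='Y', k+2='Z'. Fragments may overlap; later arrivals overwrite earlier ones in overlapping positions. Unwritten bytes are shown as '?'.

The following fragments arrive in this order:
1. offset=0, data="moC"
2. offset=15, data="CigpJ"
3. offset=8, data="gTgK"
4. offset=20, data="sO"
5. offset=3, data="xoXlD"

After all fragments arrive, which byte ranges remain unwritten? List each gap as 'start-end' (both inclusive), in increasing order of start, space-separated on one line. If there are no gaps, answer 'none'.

Fragment 1: offset=0 len=3
Fragment 2: offset=15 len=5
Fragment 3: offset=8 len=4
Fragment 4: offset=20 len=2
Fragment 5: offset=3 len=5
Gaps: 12-14

Answer: 12-14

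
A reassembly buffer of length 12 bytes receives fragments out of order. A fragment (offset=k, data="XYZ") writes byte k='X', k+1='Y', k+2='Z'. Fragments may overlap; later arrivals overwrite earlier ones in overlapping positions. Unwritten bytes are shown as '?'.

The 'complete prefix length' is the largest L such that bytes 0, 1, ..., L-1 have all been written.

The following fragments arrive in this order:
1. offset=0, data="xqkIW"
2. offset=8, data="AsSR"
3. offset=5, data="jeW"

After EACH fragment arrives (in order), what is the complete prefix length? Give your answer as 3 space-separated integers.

Answer: 5 5 12

Derivation:
Fragment 1: offset=0 data="xqkIW" -> buffer=xqkIW??????? -> prefix_len=5
Fragment 2: offset=8 data="AsSR" -> buffer=xqkIW???AsSR -> prefix_len=5
Fragment 3: offset=5 data="jeW" -> buffer=xqkIWjeWAsSR -> prefix_len=12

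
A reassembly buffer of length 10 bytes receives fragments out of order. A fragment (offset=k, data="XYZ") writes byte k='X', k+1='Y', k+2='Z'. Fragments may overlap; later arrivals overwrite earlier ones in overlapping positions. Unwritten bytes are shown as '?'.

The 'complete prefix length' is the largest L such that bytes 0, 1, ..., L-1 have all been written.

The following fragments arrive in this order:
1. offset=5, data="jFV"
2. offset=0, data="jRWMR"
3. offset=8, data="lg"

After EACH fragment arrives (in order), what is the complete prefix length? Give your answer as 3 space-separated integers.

Fragment 1: offset=5 data="jFV" -> buffer=?????jFV?? -> prefix_len=0
Fragment 2: offset=0 data="jRWMR" -> buffer=jRWMRjFV?? -> prefix_len=8
Fragment 3: offset=8 data="lg" -> buffer=jRWMRjFVlg -> prefix_len=10

Answer: 0 8 10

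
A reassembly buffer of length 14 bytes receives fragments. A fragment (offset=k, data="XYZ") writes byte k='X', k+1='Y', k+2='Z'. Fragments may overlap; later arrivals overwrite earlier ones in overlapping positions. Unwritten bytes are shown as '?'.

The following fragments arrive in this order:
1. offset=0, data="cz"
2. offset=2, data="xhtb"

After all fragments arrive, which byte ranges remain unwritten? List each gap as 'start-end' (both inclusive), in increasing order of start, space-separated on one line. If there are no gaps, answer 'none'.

Fragment 1: offset=0 len=2
Fragment 2: offset=2 len=4
Gaps: 6-13

Answer: 6-13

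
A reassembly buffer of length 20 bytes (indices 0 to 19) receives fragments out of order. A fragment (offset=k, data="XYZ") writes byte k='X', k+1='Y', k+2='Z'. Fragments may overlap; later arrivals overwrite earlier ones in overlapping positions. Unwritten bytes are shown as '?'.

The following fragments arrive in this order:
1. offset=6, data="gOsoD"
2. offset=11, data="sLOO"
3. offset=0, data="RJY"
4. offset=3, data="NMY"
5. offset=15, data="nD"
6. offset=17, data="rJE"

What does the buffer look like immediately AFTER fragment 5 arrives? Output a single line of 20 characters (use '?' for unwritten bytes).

Answer: RJYNMYgOsoDsLOOnD???

Derivation:
Fragment 1: offset=6 data="gOsoD" -> buffer=??????gOsoD?????????
Fragment 2: offset=11 data="sLOO" -> buffer=??????gOsoDsLOO?????
Fragment 3: offset=0 data="RJY" -> buffer=RJY???gOsoDsLOO?????
Fragment 4: offset=3 data="NMY" -> buffer=RJYNMYgOsoDsLOO?????
Fragment 5: offset=15 data="nD" -> buffer=RJYNMYgOsoDsLOOnD???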